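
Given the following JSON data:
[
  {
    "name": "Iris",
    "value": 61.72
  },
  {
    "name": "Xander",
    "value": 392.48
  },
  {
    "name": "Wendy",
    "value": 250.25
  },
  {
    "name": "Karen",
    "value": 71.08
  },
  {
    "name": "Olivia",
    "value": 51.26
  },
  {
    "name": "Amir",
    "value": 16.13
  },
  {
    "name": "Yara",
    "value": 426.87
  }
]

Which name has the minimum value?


Comparing values:
  Iris: 61.72
  Xander: 392.48
  Wendy: 250.25
  Karen: 71.08
  Olivia: 51.26
  Amir: 16.13
  Yara: 426.87
Minimum: Amir (16.13)

ANSWER: Amir


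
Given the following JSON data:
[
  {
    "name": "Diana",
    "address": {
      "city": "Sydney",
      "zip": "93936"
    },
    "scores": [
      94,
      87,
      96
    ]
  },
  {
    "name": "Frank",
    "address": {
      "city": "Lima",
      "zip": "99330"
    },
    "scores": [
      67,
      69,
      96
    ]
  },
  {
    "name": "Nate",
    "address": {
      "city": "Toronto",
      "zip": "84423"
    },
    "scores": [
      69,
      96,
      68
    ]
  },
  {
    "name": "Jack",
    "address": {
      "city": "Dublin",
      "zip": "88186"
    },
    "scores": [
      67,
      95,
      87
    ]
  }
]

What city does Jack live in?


Path: records[3].address.city
Value: Dublin

ANSWER: Dublin


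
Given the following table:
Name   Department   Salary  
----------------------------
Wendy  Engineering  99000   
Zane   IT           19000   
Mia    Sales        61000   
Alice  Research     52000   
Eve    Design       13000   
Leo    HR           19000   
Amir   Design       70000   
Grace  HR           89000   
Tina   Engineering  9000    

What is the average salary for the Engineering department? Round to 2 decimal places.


Engineering department members:
  Wendy: 99000
  Tina: 9000
Sum = 108000
Count = 2
Average = 108000 / 2 = 54000.00

ANSWER: 54000.00


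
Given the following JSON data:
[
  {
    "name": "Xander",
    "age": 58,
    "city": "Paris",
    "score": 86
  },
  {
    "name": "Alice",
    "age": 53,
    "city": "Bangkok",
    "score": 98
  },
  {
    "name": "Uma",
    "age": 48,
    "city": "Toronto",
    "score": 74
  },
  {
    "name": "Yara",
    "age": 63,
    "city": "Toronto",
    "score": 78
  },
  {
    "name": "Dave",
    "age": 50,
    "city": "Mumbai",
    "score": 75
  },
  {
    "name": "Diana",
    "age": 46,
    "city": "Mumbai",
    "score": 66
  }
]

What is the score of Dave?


Looking up record where name = Dave
Record index: 4
Field 'score' = 75

ANSWER: 75


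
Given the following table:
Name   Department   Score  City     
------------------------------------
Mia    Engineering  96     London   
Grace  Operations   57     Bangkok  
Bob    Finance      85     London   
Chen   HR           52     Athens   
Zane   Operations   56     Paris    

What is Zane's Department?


Row 5: Zane
Department = Operations

ANSWER: Operations


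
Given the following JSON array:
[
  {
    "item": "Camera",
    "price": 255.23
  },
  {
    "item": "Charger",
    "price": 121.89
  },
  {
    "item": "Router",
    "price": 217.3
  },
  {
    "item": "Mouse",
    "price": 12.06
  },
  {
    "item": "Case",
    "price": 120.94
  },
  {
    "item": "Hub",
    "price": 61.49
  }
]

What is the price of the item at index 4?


Array index 4 -> Case
price = 120.94

ANSWER: 120.94


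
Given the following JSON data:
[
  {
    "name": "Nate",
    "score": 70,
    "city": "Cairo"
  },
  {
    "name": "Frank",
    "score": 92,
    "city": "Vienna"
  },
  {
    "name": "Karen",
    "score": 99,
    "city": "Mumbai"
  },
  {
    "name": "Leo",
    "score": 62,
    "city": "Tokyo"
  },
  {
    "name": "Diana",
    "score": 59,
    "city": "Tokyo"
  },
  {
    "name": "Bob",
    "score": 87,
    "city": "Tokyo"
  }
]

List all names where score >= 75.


Filtering records where score >= 75:
  Nate (score=70) -> no
  Frank (score=92) -> YES
  Karen (score=99) -> YES
  Leo (score=62) -> no
  Diana (score=59) -> no
  Bob (score=87) -> YES


ANSWER: Frank, Karen, Bob


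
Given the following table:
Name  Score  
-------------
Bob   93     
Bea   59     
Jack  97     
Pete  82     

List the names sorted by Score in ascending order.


Sorting by Score (ascending):
  Bea: 59
  Pete: 82
  Bob: 93
  Jack: 97


ANSWER: Bea, Pete, Bob, Jack


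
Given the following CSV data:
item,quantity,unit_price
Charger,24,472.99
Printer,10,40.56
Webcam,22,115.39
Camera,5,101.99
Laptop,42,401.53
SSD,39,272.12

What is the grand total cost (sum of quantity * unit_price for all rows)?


Computing row totals:
  Charger: 24 * 472.99 = 11351.76
  Printer: 10 * 40.56 = 405.6
  Webcam: 22 * 115.39 = 2538.58
  Camera: 5 * 101.99 = 509.95
  Laptop: 42 * 401.53 = 16864.26
  SSD: 39 * 272.12 = 10612.68
Grand total = 11351.76 + 405.6 + 2538.58 + 509.95 + 16864.26 + 10612.68 = 42282.83

ANSWER: 42282.83


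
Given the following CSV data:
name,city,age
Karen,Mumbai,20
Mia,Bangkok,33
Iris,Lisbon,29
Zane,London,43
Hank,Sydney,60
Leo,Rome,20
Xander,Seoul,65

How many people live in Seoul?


Scanning city column for 'Seoul':
  Row 7: Xander -> MATCH
Total matches: 1

ANSWER: 1


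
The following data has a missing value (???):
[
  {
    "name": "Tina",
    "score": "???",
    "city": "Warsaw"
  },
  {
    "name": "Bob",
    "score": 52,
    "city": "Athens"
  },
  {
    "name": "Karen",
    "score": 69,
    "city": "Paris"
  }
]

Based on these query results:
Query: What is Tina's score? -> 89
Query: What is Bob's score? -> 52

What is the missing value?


The missing value is Tina's score
From query: Tina's score = 89

ANSWER: 89


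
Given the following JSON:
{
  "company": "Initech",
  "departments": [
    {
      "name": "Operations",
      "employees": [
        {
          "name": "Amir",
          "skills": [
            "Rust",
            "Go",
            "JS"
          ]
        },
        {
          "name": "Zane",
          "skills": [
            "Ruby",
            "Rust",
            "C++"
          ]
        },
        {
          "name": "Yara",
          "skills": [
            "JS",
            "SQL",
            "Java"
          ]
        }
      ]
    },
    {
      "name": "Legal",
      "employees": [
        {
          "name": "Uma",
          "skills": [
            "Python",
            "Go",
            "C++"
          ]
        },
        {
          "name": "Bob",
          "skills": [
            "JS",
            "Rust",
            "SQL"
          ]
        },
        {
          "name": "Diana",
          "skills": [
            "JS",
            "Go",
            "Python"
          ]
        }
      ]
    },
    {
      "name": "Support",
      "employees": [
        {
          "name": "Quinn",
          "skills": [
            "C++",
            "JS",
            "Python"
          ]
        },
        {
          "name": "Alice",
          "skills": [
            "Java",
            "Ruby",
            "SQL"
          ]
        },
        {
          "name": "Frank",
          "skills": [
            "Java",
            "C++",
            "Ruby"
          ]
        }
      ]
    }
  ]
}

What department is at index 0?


Path: departments[0].name
Value: Operations

ANSWER: Operations


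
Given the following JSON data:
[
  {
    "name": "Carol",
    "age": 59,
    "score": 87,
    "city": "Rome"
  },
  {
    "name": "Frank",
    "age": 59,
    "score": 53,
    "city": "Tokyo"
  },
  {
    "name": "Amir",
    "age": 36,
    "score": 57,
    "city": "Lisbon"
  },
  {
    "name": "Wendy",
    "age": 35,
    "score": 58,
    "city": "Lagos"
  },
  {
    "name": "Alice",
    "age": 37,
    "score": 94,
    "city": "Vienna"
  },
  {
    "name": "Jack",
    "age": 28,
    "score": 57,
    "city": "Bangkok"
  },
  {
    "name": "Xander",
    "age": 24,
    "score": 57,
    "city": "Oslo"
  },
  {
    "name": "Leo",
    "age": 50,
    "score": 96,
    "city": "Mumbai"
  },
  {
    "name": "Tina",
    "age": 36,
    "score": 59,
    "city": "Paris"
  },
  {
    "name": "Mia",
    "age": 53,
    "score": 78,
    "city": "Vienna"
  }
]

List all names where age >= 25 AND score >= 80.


Checking both conditions:
  Carol (age=59, score=87) -> YES
  Frank (age=59, score=53) -> no
  Amir (age=36, score=57) -> no
  Wendy (age=35, score=58) -> no
  Alice (age=37, score=94) -> YES
  Jack (age=28, score=57) -> no
  Xander (age=24, score=57) -> no
  Leo (age=50, score=96) -> YES
  Tina (age=36, score=59) -> no
  Mia (age=53, score=78) -> no


ANSWER: Carol, Alice, Leo


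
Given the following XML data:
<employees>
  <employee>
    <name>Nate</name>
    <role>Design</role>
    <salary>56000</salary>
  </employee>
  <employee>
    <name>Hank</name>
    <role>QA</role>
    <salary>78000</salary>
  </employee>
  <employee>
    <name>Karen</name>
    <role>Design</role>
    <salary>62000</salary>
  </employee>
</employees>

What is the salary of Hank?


Searching for <employee> with <name>Hank</name>
Found at position 2
<salary>78000</salary>

ANSWER: 78000


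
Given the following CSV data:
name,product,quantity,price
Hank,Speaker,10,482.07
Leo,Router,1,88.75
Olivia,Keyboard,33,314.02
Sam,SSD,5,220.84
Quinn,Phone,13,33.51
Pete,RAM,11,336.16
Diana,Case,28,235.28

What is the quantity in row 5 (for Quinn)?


Row 5: Quinn
Column 'quantity' = 13

ANSWER: 13


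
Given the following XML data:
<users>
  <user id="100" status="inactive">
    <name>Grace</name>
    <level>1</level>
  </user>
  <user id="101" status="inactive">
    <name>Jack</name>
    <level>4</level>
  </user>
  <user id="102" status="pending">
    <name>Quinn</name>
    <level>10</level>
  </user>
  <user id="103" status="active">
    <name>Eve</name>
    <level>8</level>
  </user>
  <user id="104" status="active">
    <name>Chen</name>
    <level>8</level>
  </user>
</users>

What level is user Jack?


Finding user: Jack
<level>4</level>

ANSWER: 4


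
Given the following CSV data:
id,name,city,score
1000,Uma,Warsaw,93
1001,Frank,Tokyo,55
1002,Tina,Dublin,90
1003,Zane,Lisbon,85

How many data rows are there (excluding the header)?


Counting rows (excluding header):
Header: id,name,city,score
Data rows: 4

ANSWER: 4


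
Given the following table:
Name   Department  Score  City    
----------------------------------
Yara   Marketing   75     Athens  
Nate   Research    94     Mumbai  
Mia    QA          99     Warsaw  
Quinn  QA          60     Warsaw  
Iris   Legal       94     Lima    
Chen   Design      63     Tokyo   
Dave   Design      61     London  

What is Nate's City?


Row 2: Nate
City = Mumbai

ANSWER: Mumbai


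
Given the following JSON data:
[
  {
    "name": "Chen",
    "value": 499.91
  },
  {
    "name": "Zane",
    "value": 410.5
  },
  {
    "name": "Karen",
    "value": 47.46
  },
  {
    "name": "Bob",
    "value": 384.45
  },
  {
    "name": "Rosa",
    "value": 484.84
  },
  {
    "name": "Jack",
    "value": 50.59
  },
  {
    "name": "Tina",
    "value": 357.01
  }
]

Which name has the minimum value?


Comparing values:
  Chen: 499.91
  Zane: 410.5
  Karen: 47.46
  Bob: 384.45
  Rosa: 484.84
  Jack: 50.59
  Tina: 357.01
Minimum: Karen (47.46)

ANSWER: Karen


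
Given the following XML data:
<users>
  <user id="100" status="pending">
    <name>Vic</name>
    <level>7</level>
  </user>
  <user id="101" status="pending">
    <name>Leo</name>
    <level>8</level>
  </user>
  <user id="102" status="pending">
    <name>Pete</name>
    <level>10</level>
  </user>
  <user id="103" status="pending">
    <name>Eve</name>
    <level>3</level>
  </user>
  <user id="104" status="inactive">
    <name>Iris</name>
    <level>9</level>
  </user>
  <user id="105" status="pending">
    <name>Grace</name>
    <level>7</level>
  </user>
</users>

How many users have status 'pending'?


Counting users with status='pending':
  Vic (id=100) -> MATCH
  Leo (id=101) -> MATCH
  Pete (id=102) -> MATCH
  Eve (id=103) -> MATCH
  Grace (id=105) -> MATCH
Count: 5

ANSWER: 5


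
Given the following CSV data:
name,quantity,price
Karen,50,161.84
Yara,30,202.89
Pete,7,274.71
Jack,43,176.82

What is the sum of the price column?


Values in 'price' column:
  Row 1: 161.84
  Row 2: 202.89
  Row 3: 274.71
  Row 4: 176.82
Sum = 161.84 + 202.89 + 274.71 + 176.82 = 816.26

ANSWER: 816.26


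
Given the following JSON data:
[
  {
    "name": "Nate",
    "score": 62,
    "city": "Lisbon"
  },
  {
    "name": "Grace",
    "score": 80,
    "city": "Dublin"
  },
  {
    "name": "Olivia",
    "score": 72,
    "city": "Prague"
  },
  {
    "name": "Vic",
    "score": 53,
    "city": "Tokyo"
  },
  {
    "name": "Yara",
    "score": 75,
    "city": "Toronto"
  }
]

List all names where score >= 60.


Filtering records where score >= 60:
  Nate (score=62) -> YES
  Grace (score=80) -> YES
  Olivia (score=72) -> YES
  Vic (score=53) -> no
  Yara (score=75) -> YES


ANSWER: Nate, Grace, Olivia, Yara


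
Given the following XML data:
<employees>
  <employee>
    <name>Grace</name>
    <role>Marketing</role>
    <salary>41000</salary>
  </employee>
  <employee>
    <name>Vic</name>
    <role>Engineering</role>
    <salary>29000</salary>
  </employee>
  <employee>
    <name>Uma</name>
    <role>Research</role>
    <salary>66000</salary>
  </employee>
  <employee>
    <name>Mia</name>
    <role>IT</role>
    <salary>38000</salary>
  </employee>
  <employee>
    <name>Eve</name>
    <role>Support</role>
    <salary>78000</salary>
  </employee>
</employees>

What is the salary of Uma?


Searching for <employee> with <name>Uma</name>
Found at position 3
<salary>66000</salary>

ANSWER: 66000


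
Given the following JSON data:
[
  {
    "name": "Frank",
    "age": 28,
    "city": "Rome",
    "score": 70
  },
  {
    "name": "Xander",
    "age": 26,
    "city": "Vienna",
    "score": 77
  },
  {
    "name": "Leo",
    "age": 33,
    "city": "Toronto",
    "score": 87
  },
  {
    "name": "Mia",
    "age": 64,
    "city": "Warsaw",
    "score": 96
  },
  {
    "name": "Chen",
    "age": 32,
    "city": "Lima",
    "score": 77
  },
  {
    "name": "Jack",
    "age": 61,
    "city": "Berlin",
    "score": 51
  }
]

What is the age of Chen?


Looking up record where name = Chen
Record index: 4
Field 'age' = 32

ANSWER: 32


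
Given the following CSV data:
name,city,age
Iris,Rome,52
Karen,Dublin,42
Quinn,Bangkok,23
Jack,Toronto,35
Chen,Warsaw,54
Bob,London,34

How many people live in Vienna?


Scanning city column for 'Vienna':
Total matches: 0

ANSWER: 0


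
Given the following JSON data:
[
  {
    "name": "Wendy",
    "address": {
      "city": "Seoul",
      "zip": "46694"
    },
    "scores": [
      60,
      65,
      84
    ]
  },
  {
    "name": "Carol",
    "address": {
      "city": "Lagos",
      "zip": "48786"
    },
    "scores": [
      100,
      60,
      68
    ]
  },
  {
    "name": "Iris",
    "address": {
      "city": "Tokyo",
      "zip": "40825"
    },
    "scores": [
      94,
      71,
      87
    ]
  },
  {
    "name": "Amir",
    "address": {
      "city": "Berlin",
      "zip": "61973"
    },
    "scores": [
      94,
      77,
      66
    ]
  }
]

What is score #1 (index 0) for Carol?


Path: records[1].scores[0]
Value: 100

ANSWER: 100


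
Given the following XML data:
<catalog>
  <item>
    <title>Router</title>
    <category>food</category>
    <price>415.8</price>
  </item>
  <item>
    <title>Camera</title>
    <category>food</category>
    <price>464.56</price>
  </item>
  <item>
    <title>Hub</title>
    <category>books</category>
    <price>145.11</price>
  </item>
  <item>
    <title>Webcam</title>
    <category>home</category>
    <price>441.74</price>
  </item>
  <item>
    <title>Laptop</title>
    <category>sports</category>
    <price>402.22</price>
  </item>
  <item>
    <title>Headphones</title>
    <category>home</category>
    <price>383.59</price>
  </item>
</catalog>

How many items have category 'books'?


Scanning <item> elements for <category>books</category>:
  Item 3: Hub -> MATCH
Count: 1

ANSWER: 1


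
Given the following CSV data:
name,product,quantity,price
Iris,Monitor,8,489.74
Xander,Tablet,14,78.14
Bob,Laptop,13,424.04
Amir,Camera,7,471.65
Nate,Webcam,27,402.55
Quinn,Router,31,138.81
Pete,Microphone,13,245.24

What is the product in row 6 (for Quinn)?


Row 6: Quinn
Column 'product' = Router

ANSWER: Router


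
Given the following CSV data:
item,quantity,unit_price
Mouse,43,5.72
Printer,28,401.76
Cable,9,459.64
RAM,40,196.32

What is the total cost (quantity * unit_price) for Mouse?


Row: Mouse
quantity = 43
unit_price = 5.72
total = 43 * 5.72 = 245.96

ANSWER: 245.96


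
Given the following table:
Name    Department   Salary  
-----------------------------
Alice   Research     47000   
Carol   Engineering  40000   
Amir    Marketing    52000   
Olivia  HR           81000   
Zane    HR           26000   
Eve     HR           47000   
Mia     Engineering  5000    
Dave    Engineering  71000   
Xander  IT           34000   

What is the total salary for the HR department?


HR department members:
  Olivia: 81000
  Zane: 26000
  Eve: 47000
Total = 81000 + 26000 + 47000 = 154000

ANSWER: 154000


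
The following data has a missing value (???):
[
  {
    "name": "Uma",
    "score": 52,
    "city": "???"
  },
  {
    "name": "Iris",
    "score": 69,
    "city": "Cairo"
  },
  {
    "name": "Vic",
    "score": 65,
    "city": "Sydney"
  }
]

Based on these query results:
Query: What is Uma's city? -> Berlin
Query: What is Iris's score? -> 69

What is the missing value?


The missing value is Uma's city
From query: Uma's city = Berlin

ANSWER: Berlin


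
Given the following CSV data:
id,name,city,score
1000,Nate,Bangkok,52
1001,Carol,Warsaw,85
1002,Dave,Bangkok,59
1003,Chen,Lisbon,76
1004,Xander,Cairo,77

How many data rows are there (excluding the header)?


Counting rows (excluding header):
Header: id,name,city,score
Data rows: 5

ANSWER: 5


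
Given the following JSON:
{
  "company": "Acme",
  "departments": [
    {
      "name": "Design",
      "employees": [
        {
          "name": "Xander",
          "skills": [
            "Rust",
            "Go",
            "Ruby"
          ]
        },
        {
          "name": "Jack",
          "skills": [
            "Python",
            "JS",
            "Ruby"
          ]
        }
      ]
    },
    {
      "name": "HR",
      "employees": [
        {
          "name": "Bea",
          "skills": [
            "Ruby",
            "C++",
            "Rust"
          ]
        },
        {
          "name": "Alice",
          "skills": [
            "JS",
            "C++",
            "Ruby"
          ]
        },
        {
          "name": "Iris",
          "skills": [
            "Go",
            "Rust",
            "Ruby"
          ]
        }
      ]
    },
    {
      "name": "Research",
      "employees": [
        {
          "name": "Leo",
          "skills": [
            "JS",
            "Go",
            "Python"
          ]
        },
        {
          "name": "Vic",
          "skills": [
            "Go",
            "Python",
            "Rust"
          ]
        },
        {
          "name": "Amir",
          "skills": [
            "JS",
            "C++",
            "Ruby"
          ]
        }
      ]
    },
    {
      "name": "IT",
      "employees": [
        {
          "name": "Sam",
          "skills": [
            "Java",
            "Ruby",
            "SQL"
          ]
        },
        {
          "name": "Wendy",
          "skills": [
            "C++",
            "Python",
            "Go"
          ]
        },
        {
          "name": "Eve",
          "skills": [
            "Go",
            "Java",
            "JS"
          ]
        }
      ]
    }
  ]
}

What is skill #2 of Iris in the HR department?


Path: departments[1].employees[2].skills[1]
Value: Rust

ANSWER: Rust


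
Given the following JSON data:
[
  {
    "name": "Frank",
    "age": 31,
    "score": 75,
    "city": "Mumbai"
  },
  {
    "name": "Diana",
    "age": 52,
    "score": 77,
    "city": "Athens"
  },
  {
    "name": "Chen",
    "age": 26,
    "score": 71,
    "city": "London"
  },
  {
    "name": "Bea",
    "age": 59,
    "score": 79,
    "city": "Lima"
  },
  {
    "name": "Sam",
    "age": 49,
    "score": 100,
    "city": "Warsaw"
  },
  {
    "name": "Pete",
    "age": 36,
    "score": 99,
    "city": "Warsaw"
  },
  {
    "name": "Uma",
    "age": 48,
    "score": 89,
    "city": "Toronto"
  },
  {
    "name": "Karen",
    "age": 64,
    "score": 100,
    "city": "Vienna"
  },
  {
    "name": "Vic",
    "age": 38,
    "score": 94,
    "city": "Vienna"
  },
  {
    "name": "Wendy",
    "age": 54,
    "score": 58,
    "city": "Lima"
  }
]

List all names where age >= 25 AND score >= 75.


Checking both conditions:
  Frank (age=31, score=75) -> YES
  Diana (age=52, score=77) -> YES
  Chen (age=26, score=71) -> no
  Bea (age=59, score=79) -> YES
  Sam (age=49, score=100) -> YES
  Pete (age=36, score=99) -> YES
  Uma (age=48, score=89) -> YES
  Karen (age=64, score=100) -> YES
  Vic (age=38, score=94) -> YES
  Wendy (age=54, score=58) -> no


ANSWER: Frank, Diana, Bea, Sam, Pete, Uma, Karen, Vic


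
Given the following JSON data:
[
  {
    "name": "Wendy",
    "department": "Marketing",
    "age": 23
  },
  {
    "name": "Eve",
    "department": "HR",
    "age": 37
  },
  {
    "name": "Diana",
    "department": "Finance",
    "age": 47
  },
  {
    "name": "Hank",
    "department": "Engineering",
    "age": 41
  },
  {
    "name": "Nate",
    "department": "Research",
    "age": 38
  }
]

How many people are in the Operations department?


Scanning records for department = Operations
  No matches found
Count: 0

ANSWER: 0


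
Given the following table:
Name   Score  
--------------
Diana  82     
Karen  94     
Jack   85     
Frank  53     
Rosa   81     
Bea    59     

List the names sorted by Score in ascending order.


Sorting by Score (ascending):
  Frank: 53
  Bea: 59
  Rosa: 81
  Diana: 82
  Jack: 85
  Karen: 94


ANSWER: Frank, Bea, Rosa, Diana, Jack, Karen


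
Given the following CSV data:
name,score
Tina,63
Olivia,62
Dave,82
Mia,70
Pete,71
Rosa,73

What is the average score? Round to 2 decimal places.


Scores: 63, 62, 82, 70, 71, 73
Sum = 421
Count = 6
Average = 421 / 6 = 70.17

ANSWER: 70.17


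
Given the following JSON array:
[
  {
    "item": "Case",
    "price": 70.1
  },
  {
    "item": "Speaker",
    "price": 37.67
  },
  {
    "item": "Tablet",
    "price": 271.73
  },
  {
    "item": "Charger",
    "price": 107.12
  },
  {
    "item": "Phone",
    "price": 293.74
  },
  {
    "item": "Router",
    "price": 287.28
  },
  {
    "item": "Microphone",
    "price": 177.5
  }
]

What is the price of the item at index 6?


Array index 6 -> Microphone
price = 177.5

ANSWER: 177.5


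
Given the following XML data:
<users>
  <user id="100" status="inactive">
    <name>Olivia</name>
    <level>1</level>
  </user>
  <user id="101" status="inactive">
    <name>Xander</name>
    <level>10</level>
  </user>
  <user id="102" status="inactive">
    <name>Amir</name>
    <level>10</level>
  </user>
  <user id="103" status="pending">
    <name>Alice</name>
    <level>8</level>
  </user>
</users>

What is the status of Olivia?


Finding user with name = Olivia
user id="100" status="inactive"

ANSWER: inactive


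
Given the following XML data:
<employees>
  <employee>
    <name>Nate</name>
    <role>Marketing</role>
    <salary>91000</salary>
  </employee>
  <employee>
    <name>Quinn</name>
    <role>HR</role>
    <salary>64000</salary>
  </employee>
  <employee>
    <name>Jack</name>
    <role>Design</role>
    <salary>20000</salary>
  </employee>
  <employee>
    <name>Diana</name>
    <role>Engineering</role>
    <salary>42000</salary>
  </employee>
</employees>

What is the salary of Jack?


Searching for <employee> with <name>Jack</name>
Found at position 3
<salary>20000</salary>

ANSWER: 20000


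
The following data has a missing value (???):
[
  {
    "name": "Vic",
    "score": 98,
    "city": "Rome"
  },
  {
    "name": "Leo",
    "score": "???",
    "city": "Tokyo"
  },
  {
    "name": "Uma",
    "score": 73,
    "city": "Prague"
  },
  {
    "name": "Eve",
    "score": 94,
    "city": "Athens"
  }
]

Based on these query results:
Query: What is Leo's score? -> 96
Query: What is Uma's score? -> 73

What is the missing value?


The missing value is Leo's score
From query: Leo's score = 96

ANSWER: 96


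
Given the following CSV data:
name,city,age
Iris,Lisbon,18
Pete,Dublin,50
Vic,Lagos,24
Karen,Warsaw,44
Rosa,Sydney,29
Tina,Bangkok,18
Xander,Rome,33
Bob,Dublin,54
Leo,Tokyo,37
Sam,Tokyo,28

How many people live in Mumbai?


Scanning city column for 'Mumbai':
Total matches: 0

ANSWER: 0


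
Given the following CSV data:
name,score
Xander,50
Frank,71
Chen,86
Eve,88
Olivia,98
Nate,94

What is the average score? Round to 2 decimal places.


Scores: 50, 71, 86, 88, 98, 94
Sum = 487
Count = 6
Average = 487 / 6 = 81.17

ANSWER: 81.17


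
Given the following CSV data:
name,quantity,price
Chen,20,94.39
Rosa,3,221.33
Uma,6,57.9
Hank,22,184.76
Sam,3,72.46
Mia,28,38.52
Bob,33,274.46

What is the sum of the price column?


Values in 'price' column:
  Row 1: 94.39
  Row 2: 221.33
  Row 3: 57.9
  Row 4: 184.76
  Row 5: 72.46
  Row 6: 38.52
  Row 7: 274.46
Sum = 94.39 + 221.33 + 57.9 + 184.76 + 72.46 + 38.52 + 274.46 = 943.82

ANSWER: 943.82


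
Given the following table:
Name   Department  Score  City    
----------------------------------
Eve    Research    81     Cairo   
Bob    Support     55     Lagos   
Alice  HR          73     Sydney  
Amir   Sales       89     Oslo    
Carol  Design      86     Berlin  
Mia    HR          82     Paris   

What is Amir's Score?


Row 4: Amir
Score = 89

ANSWER: 89


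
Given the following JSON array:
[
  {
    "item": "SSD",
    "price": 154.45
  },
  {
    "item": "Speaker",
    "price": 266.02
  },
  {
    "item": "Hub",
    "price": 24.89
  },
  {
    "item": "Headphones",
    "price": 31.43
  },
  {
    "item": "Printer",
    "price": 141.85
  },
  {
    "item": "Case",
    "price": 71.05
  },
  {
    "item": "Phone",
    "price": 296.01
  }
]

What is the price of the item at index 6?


Array index 6 -> Phone
price = 296.01

ANSWER: 296.01


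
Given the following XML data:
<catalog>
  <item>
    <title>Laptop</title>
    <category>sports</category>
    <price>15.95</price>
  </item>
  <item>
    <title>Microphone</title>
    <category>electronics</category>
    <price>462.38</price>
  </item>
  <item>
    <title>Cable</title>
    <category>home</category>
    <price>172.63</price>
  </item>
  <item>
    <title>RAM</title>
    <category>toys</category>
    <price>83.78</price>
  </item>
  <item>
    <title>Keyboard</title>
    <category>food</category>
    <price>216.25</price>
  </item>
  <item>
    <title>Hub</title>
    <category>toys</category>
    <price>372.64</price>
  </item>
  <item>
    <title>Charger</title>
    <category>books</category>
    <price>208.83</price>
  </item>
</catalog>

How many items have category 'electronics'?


Scanning <item> elements for <category>electronics</category>:
  Item 2: Microphone -> MATCH
Count: 1

ANSWER: 1


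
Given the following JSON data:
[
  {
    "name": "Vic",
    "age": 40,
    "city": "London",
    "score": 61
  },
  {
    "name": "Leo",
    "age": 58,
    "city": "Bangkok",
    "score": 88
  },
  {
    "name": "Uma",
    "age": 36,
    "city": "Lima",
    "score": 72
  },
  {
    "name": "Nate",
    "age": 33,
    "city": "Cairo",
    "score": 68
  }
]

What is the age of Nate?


Looking up record where name = Nate
Record index: 3
Field 'age' = 33

ANSWER: 33


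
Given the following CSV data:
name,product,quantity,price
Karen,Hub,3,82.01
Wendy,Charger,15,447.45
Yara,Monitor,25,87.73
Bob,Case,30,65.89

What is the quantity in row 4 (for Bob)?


Row 4: Bob
Column 'quantity' = 30

ANSWER: 30


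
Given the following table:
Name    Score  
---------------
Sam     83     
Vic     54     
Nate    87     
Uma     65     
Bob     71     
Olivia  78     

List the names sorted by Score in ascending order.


Sorting by Score (ascending):
  Vic: 54
  Uma: 65
  Bob: 71
  Olivia: 78
  Sam: 83
  Nate: 87


ANSWER: Vic, Uma, Bob, Olivia, Sam, Nate


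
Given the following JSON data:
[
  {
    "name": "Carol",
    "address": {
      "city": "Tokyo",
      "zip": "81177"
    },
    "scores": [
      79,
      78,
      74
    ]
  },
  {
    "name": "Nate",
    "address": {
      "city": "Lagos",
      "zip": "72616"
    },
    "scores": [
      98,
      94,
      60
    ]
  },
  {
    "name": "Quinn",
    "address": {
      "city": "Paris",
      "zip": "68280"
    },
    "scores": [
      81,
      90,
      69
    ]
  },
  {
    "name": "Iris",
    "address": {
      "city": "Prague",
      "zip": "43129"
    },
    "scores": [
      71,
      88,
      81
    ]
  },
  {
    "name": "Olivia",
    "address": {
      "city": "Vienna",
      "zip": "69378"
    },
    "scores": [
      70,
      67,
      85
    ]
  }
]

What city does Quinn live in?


Path: records[2].address.city
Value: Paris

ANSWER: Paris


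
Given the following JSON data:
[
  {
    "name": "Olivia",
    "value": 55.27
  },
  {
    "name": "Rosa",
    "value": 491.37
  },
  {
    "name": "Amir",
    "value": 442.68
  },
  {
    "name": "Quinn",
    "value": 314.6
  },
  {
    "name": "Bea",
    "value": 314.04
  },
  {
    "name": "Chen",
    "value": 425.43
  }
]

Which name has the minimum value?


Comparing values:
  Olivia: 55.27
  Rosa: 491.37
  Amir: 442.68
  Quinn: 314.6
  Bea: 314.04
  Chen: 425.43
Minimum: Olivia (55.27)

ANSWER: Olivia


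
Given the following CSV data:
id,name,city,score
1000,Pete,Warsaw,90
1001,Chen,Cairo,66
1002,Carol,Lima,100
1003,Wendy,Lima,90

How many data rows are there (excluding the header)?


Counting rows (excluding header):
Header: id,name,city,score
Data rows: 4

ANSWER: 4


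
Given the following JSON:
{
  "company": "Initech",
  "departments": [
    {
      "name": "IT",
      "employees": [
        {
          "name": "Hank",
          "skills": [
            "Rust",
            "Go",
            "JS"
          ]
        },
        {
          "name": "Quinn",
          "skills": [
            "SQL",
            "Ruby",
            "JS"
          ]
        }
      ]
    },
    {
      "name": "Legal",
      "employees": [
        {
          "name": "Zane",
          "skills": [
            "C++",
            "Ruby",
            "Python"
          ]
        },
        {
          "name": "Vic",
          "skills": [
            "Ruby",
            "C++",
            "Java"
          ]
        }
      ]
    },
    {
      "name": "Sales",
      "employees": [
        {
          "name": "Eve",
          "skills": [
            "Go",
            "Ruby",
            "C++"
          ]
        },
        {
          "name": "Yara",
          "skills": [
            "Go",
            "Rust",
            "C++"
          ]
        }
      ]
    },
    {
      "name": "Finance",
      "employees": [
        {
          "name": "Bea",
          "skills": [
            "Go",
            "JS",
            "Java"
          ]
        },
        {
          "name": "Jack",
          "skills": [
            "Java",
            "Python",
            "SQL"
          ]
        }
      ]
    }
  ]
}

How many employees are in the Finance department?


Path: departments[3].employees
Count: 2

ANSWER: 2


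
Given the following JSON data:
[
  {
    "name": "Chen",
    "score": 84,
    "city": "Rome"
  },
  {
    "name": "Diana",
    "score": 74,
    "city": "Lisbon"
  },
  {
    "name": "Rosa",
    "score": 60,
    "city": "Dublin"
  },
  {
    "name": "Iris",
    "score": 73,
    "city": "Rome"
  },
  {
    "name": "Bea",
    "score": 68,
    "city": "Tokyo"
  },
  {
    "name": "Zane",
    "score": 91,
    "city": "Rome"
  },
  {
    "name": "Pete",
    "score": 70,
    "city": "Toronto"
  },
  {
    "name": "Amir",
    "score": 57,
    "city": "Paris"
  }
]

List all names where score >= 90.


Filtering records where score >= 90:
  Chen (score=84) -> no
  Diana (score=74) -> no
  Rosa (score=60) -> no
  Iris (score=73) -> no
  Bea (score=68) -> no
  Zane (score=91) -> YES
  Pete (score=70) -> no
  Amir (score=57) -> no


ANSWER: Zane


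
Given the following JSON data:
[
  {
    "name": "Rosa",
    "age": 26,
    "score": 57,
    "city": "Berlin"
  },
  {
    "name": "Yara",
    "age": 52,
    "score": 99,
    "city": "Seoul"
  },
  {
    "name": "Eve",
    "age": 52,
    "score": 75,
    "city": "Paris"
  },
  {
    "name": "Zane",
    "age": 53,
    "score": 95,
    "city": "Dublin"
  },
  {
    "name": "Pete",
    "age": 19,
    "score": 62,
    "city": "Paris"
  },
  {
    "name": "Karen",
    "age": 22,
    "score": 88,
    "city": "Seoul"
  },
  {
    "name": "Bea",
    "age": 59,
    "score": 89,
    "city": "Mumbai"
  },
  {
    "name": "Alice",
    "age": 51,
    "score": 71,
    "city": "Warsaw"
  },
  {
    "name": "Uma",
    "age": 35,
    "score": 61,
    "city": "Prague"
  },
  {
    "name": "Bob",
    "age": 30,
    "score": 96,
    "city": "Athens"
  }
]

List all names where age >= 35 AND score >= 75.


Checking both conditions:
  Rosa (age=26, score=57) -> no
  Yara (age=52, score=99) -> YES
  Eve (age=52, score=75) -> YES
  Zane (age=53, score=95) -> YES
  Pete (age=19, score=62) -> no
  Karen (age=22, score=88) -> no
  Bea (age=59, score=89) -> YES
  Alice (age=51, score=71) -> no
  Uma (age=35, score=61) -> no
  Bob (age=30, score=96) -> no


ANSWER: Yara, Eve, Zane, Bea


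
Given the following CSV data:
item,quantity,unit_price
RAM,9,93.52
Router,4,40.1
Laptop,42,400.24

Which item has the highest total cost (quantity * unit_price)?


Computing row totals:
  RAM: 841.68
  Router: 160.4
  Laptop: 16810.08
Maximum: Laptop (16810.08)

ANSWER: Laptop


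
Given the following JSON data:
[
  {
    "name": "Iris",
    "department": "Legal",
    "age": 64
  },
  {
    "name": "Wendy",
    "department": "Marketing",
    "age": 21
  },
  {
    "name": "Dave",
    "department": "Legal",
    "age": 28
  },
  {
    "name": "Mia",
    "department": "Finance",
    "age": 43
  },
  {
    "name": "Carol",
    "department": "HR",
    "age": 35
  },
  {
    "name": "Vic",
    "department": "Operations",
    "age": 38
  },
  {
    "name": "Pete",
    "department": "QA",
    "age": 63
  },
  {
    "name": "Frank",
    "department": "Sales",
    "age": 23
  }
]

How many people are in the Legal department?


Scanning records for department = Legal
  Record 0: Iris
  Record 2: Dave
Count: 2

ANSWER: 2


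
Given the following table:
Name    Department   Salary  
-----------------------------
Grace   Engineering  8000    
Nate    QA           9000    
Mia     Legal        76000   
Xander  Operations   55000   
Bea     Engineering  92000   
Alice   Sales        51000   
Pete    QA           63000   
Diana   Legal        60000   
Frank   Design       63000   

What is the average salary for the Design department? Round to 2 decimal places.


Design department members:
  Frank: 63000
Sum = 63000
Count = 1
Average = 63000 / 1 = 63000.00

ANSWER: 63000.00


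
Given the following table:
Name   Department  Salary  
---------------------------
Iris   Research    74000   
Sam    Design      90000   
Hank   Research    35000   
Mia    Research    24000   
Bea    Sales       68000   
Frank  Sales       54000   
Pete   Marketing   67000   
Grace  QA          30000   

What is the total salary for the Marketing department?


Marketing department members:
  Pete: 67000
Total = 67000 = 67000

ANSWER: 67000


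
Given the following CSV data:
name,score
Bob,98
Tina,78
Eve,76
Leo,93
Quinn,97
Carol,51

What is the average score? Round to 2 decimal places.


Scores: 98, 78, 76, 93, 97, 51
Sum = 493
Count = 6
Average = 493 / 6 = 82.17

ANSWER: 82.17


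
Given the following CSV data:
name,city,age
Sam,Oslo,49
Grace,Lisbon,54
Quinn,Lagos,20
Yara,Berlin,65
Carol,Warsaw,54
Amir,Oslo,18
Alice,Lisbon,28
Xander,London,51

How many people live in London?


Scanning city column for 'London':
  Row 8: Xander -> MATCH
Total matches: 1

ANSWER: 1


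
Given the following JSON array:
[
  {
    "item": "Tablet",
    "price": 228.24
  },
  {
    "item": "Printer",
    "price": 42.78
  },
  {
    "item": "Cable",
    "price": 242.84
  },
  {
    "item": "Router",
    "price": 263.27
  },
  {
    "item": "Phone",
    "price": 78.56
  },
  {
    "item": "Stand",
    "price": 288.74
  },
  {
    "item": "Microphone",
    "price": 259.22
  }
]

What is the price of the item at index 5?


Array index 5 -> Stand
price = 288.74

ANSWER: 288.74


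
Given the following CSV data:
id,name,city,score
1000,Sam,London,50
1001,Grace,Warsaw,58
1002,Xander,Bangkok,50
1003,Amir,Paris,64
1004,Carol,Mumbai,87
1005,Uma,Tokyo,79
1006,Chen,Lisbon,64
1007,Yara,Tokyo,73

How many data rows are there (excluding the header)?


Counting rows (excluding header):
Header: id,name,city,score
Data rows: 8

ANSWER: 8


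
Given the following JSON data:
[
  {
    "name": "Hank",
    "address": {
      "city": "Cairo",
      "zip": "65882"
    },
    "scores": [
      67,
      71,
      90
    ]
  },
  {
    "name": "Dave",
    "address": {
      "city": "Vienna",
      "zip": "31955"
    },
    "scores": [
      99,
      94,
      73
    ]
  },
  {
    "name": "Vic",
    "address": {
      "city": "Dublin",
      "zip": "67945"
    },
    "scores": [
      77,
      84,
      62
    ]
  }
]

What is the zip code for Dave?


Path: records[1].address.zip
Value: 31955

ANSWER: 31955


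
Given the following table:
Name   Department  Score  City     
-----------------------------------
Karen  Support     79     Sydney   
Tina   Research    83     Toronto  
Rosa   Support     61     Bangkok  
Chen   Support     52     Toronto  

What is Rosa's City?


Row 3: Rosa
City = Bangkok

ANSWER: Bangkok


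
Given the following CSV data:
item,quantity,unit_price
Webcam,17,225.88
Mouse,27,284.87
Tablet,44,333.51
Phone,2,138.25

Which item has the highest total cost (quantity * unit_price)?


Computing row totals:
  Webcam: 3839.96
  Mouse: 7691.49
  Tablet: 14674.44
  Phone: 276.5
Maximum: Tablet (14674.44)

ANSWER: Tablet


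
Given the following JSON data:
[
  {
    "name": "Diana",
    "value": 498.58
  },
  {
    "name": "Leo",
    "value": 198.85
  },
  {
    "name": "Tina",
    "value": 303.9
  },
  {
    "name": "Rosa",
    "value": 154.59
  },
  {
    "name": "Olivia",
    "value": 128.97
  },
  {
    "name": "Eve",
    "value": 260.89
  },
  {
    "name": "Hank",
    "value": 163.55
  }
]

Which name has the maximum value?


Comparing values:
  Diana: 498.58
  Leo: 198.85
  Tina: 303.9
  Rosa: 154.59
  Olivia: 128.97
  Eve: 260.89
  Hank: 163.55
Maximum: Diana (498.58)

ANSWER: Diana


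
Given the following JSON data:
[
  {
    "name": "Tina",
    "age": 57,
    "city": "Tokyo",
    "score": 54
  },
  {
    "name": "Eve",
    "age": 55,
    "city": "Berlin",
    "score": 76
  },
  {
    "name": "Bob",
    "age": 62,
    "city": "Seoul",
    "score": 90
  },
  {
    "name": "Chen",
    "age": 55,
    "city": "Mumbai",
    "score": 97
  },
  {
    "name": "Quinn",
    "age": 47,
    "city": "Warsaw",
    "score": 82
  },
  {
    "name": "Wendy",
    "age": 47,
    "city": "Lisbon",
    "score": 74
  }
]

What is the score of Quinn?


Looking up record where name = Quinn
Record index: 4
Field 'score' = 82

ANSWER: 82


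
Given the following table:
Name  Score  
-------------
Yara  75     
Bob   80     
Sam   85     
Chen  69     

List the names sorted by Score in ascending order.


Sorting by Score (ascending):
  Chen: 69
  Yara: 75
  Bob: 80
  Sam: 85


ANSWER: Chen, Yara, Bob, Sam


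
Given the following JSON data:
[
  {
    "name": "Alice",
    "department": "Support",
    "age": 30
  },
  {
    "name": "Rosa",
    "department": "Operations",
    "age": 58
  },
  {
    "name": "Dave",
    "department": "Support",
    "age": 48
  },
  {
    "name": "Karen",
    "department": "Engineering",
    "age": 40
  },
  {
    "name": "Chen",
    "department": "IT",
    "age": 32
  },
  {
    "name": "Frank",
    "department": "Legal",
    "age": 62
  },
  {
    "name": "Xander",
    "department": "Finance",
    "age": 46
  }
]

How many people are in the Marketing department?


Scanning records for department = Marketing
  No matches found
Count: 0

ANSWER: 0
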